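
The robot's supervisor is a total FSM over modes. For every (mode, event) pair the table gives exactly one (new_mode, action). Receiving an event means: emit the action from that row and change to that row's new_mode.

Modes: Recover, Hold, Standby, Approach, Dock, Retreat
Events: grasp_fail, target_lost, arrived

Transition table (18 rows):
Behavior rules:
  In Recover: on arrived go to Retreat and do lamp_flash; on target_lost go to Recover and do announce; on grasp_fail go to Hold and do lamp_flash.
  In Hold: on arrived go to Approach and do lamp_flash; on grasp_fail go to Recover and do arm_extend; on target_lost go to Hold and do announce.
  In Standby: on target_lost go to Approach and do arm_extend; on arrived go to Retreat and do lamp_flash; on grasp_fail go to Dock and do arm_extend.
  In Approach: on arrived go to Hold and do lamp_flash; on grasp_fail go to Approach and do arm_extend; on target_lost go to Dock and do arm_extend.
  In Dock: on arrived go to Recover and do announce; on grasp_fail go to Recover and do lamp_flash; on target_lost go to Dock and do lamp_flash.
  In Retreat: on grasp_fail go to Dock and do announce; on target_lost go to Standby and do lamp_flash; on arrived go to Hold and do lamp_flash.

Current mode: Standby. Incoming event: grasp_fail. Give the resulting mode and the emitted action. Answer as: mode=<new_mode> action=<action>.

current mode = Standby; filter table to that mode:
  (Standby, target_lost) → (Approach, arm_extend)
  (Standby, arrived) → (Retreat, lamp_flash)
  (Standby, grasp_fail) → (Dock, arm_extend)  ← event matches
event = grasp_fail selects (Dock, arm_extend)

mode=Dock action=arm_extend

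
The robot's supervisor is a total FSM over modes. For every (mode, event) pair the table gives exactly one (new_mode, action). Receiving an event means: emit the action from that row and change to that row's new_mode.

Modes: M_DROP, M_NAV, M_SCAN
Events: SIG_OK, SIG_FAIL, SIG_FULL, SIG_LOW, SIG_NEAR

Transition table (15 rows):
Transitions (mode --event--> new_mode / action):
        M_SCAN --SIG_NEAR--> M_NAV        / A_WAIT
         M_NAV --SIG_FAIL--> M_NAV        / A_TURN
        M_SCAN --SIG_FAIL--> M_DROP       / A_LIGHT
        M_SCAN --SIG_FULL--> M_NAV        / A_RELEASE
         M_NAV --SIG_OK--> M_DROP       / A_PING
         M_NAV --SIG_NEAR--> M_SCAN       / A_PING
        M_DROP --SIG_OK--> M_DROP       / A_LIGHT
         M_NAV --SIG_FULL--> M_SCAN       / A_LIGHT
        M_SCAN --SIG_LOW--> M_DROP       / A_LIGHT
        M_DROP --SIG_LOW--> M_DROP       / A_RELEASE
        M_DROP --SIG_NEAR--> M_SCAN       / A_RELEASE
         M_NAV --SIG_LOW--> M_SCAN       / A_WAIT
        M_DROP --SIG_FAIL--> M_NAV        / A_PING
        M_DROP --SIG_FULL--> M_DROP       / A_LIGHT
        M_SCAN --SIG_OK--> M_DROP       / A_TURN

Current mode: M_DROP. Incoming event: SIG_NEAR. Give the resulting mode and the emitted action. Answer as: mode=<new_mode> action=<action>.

mode=M_SCAN action=A_RELEASE

current mode = M_DROP; filter table to that mode:
  (M_DROP, SIG_OK) → (M_DROP, A_LIGHT)
  (M_DROP, SIG_LOW) → (M_DROP, A_RELEASE)
  (M_DROP, SIG_NEAR) → (M_SCAN, A_RELEASE)  ← event matches
  (M_DROP, SIG_FAIL) → (M_NAV, A_PING)
  (M_DROP, SIG_FULL) → (M_DROP, A_LIGHT)
event = SIG_NEAR selects (M_SCAN, A_RELEASE)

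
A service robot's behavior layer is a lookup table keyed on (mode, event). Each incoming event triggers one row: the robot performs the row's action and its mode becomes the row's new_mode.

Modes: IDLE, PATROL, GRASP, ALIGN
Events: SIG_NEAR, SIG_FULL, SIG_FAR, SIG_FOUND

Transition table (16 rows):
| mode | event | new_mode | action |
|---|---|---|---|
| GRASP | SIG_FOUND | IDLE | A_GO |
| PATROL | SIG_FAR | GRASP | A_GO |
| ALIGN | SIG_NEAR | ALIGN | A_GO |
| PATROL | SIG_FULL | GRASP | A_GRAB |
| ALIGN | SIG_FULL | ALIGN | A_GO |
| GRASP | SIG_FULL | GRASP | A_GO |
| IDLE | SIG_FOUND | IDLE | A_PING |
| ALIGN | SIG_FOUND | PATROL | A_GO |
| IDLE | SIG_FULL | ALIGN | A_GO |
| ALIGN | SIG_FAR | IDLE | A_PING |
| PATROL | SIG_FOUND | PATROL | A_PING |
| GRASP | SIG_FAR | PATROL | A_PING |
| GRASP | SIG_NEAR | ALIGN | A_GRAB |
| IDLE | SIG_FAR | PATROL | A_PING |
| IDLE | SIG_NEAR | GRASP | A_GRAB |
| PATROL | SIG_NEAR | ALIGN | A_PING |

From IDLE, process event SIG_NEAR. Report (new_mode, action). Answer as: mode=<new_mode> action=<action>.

mode=GRASP action=A_GRAB

current mode = IDLE; filter table to that mode:
  (IDLE, SIG_FOUND) → (IDLE, A_PING)
  (IDLE, SIG_FULL) → (ALIGN, A_GO)
  (IDLE, SIG_FAR) → (PATROL, A_PING)
  (IDLE, SIG_NEAR) → (GRASP, A_GRAB)  ← event matches
event = SIG_NEAR selects (GRASP, A_GRAB)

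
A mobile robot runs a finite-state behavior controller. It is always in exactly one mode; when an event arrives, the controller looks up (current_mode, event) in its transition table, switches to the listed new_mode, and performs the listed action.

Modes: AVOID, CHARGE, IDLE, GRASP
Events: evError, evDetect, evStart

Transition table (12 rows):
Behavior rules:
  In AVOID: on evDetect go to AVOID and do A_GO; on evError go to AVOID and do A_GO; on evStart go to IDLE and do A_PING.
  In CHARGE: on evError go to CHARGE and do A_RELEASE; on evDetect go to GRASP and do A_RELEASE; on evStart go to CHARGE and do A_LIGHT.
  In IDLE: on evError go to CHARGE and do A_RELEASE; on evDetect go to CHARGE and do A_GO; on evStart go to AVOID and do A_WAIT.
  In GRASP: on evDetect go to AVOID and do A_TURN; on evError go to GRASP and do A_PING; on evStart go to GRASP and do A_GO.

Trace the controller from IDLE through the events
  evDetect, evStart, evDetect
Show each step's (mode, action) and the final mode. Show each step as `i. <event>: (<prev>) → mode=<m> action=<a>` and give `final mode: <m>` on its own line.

1. evDetect: (IDLE) → mode=CHARGE action=A_GO
2. evStart: (CHARGE) → mode=CHARGE action=A_LIGHT
3. evDetect: (CHARGE) → mode=GRASP action=A_RELEASE

final mode: GRASP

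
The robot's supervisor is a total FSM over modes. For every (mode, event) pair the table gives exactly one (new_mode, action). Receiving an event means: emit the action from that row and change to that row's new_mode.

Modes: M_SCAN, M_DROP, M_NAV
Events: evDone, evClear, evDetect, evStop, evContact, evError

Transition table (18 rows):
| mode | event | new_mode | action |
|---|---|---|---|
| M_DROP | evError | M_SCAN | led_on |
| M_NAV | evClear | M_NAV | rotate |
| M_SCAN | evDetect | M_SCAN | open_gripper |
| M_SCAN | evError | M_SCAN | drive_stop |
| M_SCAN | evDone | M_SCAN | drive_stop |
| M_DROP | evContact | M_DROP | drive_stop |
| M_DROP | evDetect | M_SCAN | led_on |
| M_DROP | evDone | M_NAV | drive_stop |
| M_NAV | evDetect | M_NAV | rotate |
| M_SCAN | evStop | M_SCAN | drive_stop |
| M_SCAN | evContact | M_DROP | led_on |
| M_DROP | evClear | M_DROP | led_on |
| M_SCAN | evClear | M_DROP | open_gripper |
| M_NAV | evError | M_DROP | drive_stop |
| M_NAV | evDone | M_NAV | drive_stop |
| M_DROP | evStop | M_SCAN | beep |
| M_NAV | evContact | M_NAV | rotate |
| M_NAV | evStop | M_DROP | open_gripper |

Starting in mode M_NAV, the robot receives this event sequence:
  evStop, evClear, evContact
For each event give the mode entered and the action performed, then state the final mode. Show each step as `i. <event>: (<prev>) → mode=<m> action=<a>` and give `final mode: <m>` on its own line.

final mode: M_DROP

1. evStop: (M_NAV) → mode=M_DROP action=open_gripper
2. evClear: (M_DROP) → mode=M_DROP action=led_on
3. evContact: (M_DROP) → mode=M_DROP action=drive_stop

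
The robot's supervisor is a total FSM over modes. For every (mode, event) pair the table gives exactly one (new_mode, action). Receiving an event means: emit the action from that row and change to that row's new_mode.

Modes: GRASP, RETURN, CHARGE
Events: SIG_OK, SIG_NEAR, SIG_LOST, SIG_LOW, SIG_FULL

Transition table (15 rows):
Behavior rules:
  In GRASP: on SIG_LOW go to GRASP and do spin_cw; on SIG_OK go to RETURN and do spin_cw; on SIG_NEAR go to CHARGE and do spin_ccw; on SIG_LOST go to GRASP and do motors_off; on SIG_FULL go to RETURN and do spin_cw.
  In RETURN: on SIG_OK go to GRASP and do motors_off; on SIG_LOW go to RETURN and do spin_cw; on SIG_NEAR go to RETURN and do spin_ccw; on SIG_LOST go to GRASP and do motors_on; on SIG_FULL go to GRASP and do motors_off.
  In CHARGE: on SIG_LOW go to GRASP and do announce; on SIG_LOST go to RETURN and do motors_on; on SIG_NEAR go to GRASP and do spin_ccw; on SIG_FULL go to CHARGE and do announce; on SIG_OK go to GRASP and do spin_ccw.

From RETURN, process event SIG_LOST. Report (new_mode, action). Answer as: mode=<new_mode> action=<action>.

mode=GRASP action=motors_on

current mode = RETURN; filter table to that mode:
  (RETURN, SIG_OK) → (GRASP, motors_off)
  (RETURN, SIG_LOW) → (RETURN, spin_cw)
  (RETURN, SIG_NEAR) → (RETURN, spin_ccw)
  (RETURN, SIG_LOST) → (GRASP, motors_on)  ← event matches
  (RETURN, SIG_FULL) → (GRASP, motors_off)
event = SIG_LOST selects (GRASP, motors_on)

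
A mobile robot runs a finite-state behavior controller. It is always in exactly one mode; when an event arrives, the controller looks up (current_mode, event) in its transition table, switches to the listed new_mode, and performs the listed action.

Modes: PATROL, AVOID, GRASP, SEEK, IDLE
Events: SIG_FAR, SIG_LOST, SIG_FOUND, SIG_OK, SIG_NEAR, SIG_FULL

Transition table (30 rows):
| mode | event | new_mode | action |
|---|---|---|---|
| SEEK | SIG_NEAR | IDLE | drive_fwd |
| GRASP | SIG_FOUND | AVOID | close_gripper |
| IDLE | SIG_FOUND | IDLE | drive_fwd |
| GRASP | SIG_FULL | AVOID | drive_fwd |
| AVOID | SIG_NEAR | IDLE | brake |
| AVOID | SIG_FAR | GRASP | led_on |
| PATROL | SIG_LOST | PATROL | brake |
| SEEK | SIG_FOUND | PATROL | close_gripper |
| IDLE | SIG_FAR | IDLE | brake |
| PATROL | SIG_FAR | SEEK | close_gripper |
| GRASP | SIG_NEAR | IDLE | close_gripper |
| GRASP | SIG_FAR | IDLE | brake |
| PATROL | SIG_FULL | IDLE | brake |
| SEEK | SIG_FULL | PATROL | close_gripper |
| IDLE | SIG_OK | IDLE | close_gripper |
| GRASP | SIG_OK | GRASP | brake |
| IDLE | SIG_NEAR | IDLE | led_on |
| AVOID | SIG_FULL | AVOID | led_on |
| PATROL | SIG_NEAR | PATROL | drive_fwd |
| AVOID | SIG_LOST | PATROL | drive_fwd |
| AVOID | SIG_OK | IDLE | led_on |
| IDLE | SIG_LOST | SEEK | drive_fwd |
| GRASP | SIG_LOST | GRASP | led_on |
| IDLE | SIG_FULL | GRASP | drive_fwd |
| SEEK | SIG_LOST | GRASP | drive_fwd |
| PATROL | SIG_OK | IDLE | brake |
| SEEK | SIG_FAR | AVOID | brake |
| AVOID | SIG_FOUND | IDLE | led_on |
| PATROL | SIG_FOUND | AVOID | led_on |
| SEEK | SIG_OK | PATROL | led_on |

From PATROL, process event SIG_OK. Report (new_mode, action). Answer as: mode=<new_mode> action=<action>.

mode=IDLE action=brake

current mode = PATROL; filter table to that mode:
  (PATROL, SIG_LOST) → (PATROL, brake)
  (PATROL, SIG_FAR) → (SEEK, close_gripper)
  (PATROL, SIG_FULL) → (IDLE, brake)
  (PATROL, SIG_NEAR) → (PATROL, drive_fwd)
  (PATROL, SIG_OK) → (IDLE, brake)  ← event matches
  (PATROL, SIG_FOUND) → (AVOID, led_on)
event = SIG_OK selects (IDLE, brake)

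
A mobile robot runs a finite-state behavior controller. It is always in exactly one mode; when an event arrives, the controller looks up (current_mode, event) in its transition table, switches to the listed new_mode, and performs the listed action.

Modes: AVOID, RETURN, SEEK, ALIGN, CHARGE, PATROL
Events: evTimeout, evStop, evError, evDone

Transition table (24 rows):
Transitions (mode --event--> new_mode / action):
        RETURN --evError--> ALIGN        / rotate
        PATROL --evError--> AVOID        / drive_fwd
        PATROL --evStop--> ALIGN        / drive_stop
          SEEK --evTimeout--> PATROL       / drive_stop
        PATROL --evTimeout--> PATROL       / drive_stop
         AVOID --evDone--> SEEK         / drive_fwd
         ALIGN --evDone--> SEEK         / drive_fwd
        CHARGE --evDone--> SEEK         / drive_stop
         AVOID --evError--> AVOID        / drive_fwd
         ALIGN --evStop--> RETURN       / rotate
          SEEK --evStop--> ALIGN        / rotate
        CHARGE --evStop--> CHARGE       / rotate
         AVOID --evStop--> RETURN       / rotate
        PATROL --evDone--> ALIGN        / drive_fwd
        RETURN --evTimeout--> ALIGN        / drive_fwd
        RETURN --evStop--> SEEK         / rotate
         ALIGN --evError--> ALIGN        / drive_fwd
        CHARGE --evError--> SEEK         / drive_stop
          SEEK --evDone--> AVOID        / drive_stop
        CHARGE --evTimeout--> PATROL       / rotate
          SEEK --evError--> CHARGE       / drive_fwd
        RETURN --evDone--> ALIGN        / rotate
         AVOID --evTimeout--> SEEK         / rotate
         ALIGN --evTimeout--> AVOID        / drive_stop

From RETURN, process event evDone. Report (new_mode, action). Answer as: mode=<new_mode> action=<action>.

mode=ALIGN action=rotate

current mode = RETURN; filter table to that mode:
  (RETURN, evError) → (ALIGN, rotate)
  (RETURN, evTimeout) → (ALIGN, drive_fwd)
  (RETURN, evStop) → (SEEK, rotate)
  (RETURN, evDone) → (ALIGN, rotate)  ← event matches
event = evDone selects (ALIGN, rotate)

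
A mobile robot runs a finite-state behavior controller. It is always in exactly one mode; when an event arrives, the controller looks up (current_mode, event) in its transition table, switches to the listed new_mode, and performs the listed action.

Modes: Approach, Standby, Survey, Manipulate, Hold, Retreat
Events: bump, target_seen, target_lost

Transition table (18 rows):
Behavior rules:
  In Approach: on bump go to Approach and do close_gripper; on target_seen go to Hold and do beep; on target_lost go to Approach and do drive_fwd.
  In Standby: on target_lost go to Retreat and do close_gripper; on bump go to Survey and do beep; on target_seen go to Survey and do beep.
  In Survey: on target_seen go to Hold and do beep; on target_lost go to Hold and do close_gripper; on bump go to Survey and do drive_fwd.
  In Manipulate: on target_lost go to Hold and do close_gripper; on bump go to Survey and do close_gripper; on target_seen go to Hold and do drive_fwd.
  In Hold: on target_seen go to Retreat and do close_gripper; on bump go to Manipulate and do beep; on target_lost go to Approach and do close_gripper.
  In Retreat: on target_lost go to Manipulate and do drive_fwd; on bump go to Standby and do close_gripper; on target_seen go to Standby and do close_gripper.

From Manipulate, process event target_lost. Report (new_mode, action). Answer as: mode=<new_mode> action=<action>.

current mode = Manipulate; filter table to that mode:
  (Manipulate, target_lost) → (Hold, close_gripper)  ← event matches
  (Manipulate, bump) → (Survey, close_gripper)
  (Manipulate, target_seen) → (Hold, drive_fwd)
event = target_lost selects (Hold, close_gripper)

mode=Hold action=close_gripper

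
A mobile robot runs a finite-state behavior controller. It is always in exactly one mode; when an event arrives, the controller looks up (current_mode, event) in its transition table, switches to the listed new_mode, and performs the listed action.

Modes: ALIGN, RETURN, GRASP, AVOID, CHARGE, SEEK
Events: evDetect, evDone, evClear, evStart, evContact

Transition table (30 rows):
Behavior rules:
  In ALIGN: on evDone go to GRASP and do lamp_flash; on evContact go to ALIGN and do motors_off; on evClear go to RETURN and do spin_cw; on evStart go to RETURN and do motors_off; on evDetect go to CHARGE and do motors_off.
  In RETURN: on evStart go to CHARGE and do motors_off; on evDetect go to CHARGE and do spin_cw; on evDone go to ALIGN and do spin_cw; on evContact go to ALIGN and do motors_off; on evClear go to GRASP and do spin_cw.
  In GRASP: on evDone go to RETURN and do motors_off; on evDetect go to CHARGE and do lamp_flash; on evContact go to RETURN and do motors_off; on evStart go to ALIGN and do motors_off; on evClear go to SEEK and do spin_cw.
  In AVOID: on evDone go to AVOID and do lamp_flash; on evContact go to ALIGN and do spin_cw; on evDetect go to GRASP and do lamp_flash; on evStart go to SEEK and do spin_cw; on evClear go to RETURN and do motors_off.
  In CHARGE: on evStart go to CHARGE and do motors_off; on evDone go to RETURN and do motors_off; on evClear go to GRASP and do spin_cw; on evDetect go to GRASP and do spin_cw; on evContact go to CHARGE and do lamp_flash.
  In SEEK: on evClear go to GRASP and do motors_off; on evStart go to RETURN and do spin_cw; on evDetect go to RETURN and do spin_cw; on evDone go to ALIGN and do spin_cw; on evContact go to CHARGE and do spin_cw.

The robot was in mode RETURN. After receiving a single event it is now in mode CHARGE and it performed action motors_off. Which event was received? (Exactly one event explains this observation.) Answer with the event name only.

try evDetect: (RETURN, evDetect) → (CHARGE, spin_cw)
try evDone: (RETURN, evDone) → (ALIGN, spin_cw)
try evClear: (RETURN, evClear) → (GRASP, spin_cw)
try evStart: (RETURN, evStart) → (CHARGE, motors_off)  ← matches
try evContact: (RETURN, evContact) → (ALIGN, motors_off)

evStart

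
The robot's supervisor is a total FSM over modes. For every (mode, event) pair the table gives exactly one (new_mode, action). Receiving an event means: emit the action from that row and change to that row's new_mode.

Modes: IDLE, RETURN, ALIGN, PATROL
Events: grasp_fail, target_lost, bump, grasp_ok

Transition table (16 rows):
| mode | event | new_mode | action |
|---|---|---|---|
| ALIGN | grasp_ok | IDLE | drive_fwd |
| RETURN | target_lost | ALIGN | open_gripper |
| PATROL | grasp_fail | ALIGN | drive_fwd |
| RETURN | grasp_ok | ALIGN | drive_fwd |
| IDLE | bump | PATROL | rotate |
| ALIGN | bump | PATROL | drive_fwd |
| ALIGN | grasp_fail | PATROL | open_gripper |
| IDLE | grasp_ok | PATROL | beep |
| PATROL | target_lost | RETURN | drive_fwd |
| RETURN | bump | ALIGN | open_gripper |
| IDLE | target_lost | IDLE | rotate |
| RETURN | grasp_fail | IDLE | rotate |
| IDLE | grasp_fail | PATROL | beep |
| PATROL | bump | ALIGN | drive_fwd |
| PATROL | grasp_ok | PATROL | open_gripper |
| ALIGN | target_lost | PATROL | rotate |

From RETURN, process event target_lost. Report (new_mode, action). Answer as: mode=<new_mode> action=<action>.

current mode = RETURN; filter table to that mode:
  (RETURN, target_lost) → (ALIGN, open_gripper)  ← event matches
  (RETURN, grasp_ok) → (ALIGN, drive_fwd)
  (RETURN, bump) → (ALIGN, open_gripper)
  (RETURN, grasp_fail) → (IDLE, rotate)
event = target_lost selects (ALIGN, open_gripper)

mode=ALIGN action=open_gripper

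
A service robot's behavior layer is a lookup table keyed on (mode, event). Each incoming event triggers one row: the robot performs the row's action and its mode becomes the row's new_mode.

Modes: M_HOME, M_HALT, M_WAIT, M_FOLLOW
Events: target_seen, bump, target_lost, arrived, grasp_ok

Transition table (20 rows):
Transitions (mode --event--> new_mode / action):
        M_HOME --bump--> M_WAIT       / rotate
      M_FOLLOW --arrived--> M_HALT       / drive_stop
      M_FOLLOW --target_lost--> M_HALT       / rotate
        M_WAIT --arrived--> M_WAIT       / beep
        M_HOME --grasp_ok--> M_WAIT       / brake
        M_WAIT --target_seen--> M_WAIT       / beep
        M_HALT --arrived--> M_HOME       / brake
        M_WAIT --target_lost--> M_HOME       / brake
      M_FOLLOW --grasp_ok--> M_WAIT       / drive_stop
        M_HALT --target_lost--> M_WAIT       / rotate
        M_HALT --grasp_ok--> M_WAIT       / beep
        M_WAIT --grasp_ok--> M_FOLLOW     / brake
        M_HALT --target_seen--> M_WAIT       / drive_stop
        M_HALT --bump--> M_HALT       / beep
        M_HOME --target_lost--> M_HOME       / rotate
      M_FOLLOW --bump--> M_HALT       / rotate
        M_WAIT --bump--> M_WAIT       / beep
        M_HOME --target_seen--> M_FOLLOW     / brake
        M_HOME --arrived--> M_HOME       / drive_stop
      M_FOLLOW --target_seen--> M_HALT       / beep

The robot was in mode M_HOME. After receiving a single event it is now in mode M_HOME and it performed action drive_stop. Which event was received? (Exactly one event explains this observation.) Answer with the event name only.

arrived

try target_seen: (M_HOME, target_seen) → (M_FOLLOW, brake)
try bump: (M_HOME, bump) → (M_WAIT, rotate)
try target_lost: (M_HOME, target_lost) → (M_HOME, rotate)
try arrived: (M_HOME, arrived) → (M_HOME, drive_stop)  ← matches
try grasp_ok: (M_HOME, grasp_ok) → (M_WAIT, brake)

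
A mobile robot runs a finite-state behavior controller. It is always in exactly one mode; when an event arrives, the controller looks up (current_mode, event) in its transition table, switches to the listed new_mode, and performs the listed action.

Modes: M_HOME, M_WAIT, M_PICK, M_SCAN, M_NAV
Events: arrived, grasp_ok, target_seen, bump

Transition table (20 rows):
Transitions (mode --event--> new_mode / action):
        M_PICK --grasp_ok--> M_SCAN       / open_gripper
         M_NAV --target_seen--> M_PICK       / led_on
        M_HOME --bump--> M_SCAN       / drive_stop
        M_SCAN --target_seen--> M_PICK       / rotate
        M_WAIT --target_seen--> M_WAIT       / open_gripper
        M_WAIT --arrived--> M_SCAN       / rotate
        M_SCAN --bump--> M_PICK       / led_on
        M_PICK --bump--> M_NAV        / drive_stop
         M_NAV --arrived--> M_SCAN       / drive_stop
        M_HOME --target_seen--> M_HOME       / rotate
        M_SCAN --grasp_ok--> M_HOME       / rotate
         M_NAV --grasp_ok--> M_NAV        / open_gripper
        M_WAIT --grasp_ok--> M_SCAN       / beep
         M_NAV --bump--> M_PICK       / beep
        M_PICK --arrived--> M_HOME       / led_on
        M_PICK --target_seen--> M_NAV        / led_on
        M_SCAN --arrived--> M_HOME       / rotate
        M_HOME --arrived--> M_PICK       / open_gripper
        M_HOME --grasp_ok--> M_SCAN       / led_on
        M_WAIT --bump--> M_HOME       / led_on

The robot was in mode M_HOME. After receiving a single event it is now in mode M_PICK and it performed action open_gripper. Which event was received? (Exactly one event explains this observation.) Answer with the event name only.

try arrived: (M_HOME, arrived) → (M_PICK, open_gripper)  ← matches
try grasp_ok: (M_HOME, grasp_ok) → (M_SCAN, led_on)
try target_seen: (M_HOME, target_seen) → (M_HOME, rotate)
try bump: (M_HOME, bump) → (M_SCAN, drive_stop)

arrived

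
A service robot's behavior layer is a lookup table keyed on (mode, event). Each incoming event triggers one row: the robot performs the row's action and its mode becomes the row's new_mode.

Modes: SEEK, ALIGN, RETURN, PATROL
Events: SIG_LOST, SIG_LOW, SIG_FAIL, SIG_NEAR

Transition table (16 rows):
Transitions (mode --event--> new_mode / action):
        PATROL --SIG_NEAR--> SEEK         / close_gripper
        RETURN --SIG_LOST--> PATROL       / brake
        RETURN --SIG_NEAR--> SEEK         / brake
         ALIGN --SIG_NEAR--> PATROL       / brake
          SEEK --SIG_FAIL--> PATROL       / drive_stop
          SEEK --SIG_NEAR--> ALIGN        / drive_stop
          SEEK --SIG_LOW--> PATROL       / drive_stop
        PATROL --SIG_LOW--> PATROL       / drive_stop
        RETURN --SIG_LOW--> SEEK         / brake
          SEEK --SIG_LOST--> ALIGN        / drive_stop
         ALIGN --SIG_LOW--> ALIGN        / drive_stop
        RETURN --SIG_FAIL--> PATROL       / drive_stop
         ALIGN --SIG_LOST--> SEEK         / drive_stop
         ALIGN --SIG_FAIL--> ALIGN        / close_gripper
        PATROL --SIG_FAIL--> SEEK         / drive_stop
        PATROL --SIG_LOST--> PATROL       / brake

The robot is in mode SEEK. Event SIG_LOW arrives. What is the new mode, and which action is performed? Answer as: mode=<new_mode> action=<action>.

mode=PATROL action=drive_stop

current mode = SEEK; filter table to that mode:
  (SEEK, SIG_FAIL) → (PATROL, drive_stop)
  (SEEK, SIG_NEAR) → (ALIGN, drive_stop)
  (SEEK, SIG_LOW) → (PATROL, drive_stop)  ← event matches
  (SEEK, SIG_LOST) → (ALIGN, drive_stop)
event = SIG_LOW selects (PATROL, drive_stop)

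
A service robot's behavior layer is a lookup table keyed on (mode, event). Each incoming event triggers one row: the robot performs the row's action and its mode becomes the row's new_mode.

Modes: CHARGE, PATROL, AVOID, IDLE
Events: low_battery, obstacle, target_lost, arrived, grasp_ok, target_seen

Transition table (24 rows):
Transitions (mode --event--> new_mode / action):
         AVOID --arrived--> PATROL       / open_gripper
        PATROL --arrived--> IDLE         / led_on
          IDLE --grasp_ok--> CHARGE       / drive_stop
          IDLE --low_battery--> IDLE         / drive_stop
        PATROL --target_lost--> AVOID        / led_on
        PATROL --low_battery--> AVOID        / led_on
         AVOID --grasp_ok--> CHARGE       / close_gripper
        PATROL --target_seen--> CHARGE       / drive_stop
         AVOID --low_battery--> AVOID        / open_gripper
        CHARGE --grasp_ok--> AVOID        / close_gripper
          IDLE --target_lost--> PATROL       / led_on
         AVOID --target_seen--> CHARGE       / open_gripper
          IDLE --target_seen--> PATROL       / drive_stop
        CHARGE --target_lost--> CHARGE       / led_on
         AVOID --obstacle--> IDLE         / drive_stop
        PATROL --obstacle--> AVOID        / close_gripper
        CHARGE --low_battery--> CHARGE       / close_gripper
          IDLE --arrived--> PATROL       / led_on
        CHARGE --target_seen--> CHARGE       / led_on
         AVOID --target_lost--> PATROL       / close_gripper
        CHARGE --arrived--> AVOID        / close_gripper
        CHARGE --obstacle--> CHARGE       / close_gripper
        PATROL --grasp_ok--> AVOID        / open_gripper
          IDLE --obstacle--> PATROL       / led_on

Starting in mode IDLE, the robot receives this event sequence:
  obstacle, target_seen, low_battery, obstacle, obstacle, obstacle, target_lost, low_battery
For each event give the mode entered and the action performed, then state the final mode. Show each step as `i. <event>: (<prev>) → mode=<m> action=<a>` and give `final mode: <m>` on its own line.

1. obstacle: (IDLE) → mode=PATROL action=led_on
2. target_seen: (PATROL) → mode=CHARGE action=drive_stop
3. low_battery: (CHARGE) → mode=CHARGE action=close_gripper
4. obstacle: (CHARGE) → mode=CHARGE action=close_gripper
5. obstacle: (CHARGE) → mode=CHARGE action=close_gripper
6. obstacle: (CHARGE) → mode=CHARGE action=close_gripper
7. target_lost: (CHARGE) → mode=CHARGE action=led_on
8. low_battery: (CHARGE) → mode=CHARGE action=close_gripper

final mode: CHARGE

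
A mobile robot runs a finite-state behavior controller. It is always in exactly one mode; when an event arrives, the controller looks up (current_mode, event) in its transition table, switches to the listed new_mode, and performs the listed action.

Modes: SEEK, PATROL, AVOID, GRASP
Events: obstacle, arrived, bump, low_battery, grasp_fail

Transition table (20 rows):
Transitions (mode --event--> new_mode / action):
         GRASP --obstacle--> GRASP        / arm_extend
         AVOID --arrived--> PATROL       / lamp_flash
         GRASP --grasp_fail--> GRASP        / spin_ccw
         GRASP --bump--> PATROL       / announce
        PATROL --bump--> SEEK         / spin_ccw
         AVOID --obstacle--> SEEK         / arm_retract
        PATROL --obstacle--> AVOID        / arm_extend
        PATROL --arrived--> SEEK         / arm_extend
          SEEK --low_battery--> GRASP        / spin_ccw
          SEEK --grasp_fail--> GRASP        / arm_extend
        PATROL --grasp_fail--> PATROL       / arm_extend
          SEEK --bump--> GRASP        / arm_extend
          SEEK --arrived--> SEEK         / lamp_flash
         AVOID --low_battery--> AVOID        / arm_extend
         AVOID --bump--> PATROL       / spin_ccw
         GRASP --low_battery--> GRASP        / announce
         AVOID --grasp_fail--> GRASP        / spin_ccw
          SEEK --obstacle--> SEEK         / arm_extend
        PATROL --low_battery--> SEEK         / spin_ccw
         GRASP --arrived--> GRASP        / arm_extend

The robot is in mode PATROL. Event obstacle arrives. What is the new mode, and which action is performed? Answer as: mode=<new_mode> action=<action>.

current mode = PATROL; filter table to that mode:
  (PATROL, bump) → (SEEK, spin_ccw)
  (PATROL, obstacle) → (AVOID, arm_extend)  ← event matches
  (PATROL, arrived) → (SEEK, arm_extend)
  (PATROL, grasp_fail) → (PATROL, arm_extend)
  (PATROL, low_battery) → (SEEK, spin_ccw)
event = obstacle selects (AVOID, arm_extend)

mode=AVOID action=arm_extend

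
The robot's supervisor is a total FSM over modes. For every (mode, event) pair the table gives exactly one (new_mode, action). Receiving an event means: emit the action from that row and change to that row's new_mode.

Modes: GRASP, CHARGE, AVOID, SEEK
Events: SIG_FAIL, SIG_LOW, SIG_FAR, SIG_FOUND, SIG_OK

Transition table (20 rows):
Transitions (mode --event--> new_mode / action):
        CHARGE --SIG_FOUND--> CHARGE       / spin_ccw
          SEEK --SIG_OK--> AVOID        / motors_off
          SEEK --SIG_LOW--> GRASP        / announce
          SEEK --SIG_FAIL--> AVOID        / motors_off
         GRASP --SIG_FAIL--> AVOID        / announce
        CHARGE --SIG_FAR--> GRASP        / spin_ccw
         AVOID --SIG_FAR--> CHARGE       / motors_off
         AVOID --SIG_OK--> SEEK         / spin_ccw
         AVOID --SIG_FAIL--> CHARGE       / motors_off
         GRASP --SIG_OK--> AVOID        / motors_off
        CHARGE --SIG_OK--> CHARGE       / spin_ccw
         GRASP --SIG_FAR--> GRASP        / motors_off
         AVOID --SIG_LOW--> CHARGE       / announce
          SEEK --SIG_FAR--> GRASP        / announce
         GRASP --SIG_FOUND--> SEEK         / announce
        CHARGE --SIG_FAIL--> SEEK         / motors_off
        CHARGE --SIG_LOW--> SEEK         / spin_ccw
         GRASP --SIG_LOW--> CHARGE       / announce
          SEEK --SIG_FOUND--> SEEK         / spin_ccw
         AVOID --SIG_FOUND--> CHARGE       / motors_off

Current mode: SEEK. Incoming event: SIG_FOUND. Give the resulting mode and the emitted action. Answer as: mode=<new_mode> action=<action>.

current mode = SEEK; filter table to that mode:
  (SEEK, SIG_OK) → (AVOID, motors_off)
  (SEEK, SIG_LOW) → (GRASP, announce)
  (SEEK, SIG_FAIL) → (AVOID, motors_off)
  (SEEK, SIG_FAR) → (GRASP, announce)
  (SEEK, SIG_FOUND) → (SEEK, spin_ccw)  ← event matches
event = SIG_FOUND selects (SEEK, spin_ccw)

mode=SEEK action=spin_ccw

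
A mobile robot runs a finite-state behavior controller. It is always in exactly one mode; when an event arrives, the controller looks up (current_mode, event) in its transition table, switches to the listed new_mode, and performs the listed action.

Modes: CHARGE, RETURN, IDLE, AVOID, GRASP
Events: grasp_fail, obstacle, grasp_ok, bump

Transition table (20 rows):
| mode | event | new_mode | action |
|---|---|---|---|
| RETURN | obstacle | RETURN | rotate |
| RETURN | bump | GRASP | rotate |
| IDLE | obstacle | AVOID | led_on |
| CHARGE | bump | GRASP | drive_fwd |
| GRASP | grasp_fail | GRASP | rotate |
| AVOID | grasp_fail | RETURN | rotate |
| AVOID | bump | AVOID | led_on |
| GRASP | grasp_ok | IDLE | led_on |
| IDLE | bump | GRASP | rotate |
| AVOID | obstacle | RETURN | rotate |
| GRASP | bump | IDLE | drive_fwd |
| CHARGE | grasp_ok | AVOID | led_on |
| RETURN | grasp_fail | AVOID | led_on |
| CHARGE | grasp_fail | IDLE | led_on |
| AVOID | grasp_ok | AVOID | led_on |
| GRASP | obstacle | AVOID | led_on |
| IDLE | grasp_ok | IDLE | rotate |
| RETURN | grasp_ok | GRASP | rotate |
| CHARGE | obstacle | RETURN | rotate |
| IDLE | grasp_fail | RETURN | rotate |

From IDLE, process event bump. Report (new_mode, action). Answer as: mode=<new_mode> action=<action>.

current mode = IDLE; filter table to that mode:
  (IDLE, obstacle) → (AVOID, led_on)
  (IDLE, bump) → (GRASP, rotate)  ← event matches
  (IDLE, grasp_ok) → (IDLE, rotate)
  (IDLE, grasp_fail) → (RETURN, rotate)
event = bump selects (GRASP, rotate)

mode=GRASP action=rotate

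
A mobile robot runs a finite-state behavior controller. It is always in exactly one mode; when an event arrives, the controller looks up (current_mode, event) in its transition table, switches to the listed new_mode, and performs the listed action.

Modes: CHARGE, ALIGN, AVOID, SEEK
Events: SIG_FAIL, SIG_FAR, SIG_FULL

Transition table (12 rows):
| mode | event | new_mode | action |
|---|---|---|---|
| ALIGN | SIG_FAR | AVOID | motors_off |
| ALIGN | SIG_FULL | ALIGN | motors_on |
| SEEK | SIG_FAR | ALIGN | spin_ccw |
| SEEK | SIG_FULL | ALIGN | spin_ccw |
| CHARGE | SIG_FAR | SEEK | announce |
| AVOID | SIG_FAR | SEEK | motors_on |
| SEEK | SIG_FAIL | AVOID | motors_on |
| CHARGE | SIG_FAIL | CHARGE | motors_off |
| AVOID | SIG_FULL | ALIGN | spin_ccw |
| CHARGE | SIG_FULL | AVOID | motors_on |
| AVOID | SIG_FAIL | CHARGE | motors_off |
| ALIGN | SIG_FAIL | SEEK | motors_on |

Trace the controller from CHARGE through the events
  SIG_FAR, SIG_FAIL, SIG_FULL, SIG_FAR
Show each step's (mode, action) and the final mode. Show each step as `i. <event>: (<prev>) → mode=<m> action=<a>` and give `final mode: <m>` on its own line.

final mode: AVOID

1. SIG_FAR: (CHARGE) → mode=SEEK action=announce
2. SIG_FAIL: (SEEK) → mode=AVOID action=motors_on
3. SIG_FULL: (AVOID) → mode=ALIGN action=spin_ccw
4. SIG_FAR: (ALIGN) → mode=AVOID action=motors_off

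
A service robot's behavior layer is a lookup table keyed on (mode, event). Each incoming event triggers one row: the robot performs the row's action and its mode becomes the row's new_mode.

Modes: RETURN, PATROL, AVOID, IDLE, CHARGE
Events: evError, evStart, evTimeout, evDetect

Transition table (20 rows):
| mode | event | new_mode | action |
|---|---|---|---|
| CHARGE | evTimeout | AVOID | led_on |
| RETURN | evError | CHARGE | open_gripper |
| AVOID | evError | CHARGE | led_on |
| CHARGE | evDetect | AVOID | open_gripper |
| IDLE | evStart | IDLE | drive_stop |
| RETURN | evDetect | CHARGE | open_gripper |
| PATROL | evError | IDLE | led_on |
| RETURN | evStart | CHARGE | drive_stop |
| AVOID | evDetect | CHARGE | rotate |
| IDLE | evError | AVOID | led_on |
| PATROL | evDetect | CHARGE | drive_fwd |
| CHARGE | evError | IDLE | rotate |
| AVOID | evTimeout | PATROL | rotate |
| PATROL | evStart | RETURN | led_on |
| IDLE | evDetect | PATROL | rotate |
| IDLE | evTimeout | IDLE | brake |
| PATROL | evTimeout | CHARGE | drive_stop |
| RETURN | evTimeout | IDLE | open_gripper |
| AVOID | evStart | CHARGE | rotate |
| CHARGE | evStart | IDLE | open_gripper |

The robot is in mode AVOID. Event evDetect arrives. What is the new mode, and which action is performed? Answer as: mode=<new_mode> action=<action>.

mode=CHARGE action=rotate

current mode = AVOID; filter table to that mode:
  (AVOID, evError) → (CHARGE, led_on)
  (AVOID, evDetect) → (CHARGE, rotate)  ← event matches
  (AVOID, evTimeout) → (PATROL, rotate)
  (AVOID, evStart) → (CHARGE, rotate)
event = evDetect selects (CHARGE, rotate)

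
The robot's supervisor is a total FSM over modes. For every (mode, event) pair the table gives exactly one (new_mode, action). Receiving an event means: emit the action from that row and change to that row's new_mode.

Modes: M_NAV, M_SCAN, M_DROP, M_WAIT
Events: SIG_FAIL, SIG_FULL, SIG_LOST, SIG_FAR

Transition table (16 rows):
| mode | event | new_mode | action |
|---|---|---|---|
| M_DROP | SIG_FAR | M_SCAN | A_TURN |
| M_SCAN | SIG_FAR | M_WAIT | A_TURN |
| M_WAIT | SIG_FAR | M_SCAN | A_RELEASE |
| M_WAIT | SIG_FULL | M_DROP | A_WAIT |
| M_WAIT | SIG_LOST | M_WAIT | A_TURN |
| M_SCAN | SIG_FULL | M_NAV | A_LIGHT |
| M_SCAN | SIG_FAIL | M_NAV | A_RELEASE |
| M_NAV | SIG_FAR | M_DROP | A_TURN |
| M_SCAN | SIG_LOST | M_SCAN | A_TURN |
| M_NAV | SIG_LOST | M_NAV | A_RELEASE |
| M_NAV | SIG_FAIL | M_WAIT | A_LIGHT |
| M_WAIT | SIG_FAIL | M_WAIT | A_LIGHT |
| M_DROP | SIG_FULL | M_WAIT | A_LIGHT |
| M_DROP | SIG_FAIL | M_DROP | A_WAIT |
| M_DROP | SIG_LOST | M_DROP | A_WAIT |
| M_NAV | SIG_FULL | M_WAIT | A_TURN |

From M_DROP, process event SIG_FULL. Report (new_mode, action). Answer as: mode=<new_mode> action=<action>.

mode=M_WAIT action=A_LIGHT

current mode = M_DROP; filter table to that mode:
  (M_DROP, SIG_FAR) → (M_SCAN, A_TURN)
  (M_DROP, SIG_FULL) → (M_WAIT, A_LIGHT)  ← event matches
  (M_DROP, SIG_FAIL) → (M_DROP, A_WAIT)
  (M_DROP, SIG_LOST) → (M_DROP, A_WAIT)
event = SIG_FULL selects (M_WAIT, A_LIGHT)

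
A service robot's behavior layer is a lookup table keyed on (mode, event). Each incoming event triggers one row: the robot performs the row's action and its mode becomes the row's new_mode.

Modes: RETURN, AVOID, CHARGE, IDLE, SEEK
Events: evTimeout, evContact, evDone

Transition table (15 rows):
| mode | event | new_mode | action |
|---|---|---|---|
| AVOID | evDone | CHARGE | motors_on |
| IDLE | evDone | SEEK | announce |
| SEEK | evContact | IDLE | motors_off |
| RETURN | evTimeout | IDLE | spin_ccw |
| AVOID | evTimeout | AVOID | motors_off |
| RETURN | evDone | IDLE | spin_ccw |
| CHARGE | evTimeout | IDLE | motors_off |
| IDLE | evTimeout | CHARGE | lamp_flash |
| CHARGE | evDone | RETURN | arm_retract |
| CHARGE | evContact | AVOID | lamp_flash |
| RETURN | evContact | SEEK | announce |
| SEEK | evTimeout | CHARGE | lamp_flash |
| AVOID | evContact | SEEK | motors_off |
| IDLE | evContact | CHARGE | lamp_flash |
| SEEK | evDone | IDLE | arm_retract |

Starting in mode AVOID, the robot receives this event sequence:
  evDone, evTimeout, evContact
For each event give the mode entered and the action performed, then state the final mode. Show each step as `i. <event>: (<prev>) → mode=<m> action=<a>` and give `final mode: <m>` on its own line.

1. evDone: (AVOID) → mode=CHARGE action=motors_on
2. evTimeout: (CHARGE) → mode=IDLE action=motors_off
3. evContact: (IDLE) → mode=CHARGE action=lamp_flash

final mode: CHARGE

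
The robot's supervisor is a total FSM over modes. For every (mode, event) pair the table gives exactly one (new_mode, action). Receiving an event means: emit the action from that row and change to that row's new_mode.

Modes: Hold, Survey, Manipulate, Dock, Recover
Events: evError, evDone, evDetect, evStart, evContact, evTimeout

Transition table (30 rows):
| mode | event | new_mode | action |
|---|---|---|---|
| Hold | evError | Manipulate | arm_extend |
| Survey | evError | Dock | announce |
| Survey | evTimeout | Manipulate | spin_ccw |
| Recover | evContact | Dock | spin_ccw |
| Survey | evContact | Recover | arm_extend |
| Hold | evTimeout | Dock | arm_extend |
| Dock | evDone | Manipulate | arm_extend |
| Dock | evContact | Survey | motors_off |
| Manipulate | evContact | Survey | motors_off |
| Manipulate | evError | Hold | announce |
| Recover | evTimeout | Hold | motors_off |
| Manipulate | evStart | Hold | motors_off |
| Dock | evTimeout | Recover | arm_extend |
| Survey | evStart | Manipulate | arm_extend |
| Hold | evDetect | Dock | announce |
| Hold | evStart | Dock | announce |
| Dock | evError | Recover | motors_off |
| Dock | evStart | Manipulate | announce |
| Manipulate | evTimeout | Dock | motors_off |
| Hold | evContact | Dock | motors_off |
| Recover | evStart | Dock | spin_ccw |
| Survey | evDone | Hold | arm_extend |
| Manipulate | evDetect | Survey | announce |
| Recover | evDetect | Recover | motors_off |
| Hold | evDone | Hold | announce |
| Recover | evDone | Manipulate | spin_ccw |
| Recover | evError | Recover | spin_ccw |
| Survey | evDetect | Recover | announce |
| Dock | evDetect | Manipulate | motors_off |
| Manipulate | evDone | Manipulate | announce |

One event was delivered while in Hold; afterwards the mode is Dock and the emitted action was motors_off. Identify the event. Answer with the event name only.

evContact

try evError: (Hold, evError) → (Manipulate, arm_extend)
try evDone: (Hold, evDone) → (Hold, announce)
try evDetect: (Hold, evDetect) → (Dock, announce)
try evStart: (Hold, evStart) → (Dock, announce)
try evContact: (Hold, evContact) → (Dock, motors_off)  ← matches
try evTimeout: (Hold, evTimeout) → (Dock, arm_extend)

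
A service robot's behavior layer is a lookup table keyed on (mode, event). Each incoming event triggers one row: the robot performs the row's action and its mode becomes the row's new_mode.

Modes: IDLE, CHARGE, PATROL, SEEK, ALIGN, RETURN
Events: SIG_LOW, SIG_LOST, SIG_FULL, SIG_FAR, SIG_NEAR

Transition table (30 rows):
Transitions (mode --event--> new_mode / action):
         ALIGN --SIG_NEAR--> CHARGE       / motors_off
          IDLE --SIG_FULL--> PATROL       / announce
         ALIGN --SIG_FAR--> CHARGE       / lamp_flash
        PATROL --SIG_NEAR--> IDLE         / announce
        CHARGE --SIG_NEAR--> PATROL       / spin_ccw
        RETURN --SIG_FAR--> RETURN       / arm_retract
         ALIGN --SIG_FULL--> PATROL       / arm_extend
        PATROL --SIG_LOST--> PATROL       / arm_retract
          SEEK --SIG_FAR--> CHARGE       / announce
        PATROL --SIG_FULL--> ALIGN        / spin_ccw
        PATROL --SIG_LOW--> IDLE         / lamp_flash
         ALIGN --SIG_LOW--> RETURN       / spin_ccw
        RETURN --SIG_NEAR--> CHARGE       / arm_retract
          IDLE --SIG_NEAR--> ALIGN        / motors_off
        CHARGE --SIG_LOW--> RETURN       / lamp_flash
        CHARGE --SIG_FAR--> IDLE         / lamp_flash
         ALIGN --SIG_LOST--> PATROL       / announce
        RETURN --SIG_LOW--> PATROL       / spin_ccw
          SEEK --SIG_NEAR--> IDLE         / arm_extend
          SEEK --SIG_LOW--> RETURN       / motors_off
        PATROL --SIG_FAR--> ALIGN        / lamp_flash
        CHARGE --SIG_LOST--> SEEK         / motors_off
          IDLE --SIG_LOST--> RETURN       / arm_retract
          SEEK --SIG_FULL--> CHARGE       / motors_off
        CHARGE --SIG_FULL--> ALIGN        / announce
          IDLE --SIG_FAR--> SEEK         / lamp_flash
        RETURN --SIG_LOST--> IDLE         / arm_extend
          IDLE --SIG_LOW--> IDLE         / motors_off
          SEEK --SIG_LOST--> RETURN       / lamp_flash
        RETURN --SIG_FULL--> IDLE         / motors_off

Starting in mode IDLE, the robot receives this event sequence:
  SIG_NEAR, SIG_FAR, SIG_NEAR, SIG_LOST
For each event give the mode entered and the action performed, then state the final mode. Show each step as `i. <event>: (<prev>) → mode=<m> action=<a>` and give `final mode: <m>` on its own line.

1. SIG_NEAR: (IDLE) → mode=ALIGN action=motors_off
2. SIG_FAR: (ALIGN) → mode=CHARGE action=lamp_flash
3. SIG_NEAR: (CHARGE) → mode=PATROL action=spin_ccw
4. SIG_LOST: (PATROL) → mode=PATROL action=arm_retract

final mode: PATROL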